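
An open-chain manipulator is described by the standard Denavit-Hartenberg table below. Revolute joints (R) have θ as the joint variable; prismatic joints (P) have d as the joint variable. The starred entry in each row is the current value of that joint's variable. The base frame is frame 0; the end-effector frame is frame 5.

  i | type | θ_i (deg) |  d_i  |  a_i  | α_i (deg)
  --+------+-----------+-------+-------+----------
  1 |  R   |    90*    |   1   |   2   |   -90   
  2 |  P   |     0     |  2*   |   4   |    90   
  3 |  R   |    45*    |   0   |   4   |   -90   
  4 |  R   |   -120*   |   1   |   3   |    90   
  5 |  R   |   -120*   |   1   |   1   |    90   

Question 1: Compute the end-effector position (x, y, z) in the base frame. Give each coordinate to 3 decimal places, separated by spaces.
after link 1: o_1 = (0.0000, 2.0000, 1.0000)
after link 2: o_2 = (-2.0000, 6.0000, 1.0000)
after link 3: o_3 = (-4.8284, 8.8284, 1.0000)
after link 4: o_4 = (-4.4749, 7.0607, 3.5981)
after link 5: o_5 = (-3.4269, 7.2374, 2.6651)

-3.427 7.237 2.665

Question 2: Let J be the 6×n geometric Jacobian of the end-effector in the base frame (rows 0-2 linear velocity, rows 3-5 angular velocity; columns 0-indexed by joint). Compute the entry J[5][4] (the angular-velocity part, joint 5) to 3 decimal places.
-0.500

axis z_4 = (0.6124,-0.6124,-0.5000); lever o_n−o_4 = (1.0480,0.1768,-0.9330)
cross product → J_v[:, 4] = (0.6597,0.0474,0.7500)
J_ω[:, 4] = z_4
entry J[5][4] = -0.5000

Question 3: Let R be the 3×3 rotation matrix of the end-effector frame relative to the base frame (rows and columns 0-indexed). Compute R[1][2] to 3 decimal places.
End-effector z-axis (col 2 of R) = (-0.6597,-0.0474,-0.7500)
R[1][2] = -0.0474

-0.047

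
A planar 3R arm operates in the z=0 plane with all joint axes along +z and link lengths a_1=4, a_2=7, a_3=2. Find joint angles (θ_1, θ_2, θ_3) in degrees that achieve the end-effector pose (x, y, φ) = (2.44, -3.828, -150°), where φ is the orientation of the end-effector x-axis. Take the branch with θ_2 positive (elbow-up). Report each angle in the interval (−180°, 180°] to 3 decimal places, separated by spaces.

-134.990 134.998 -150.007

wrist centre = target − a_3·(cos φ, sin φ) = (4.1721, -2.8280)
cos θ_2 = (25.4036−4²−7²)/(2·4·7) = -0.7071; θ_2 = 134.9977° (elbow-up)
β = atan2(-2.8280,4.1721) = -34.1312°; ψ = atan2(4.9499,-0.9496) = 100.8592°
θ_1 = β − ψ = -134.9903°
θ_3 = φ − θ_1 − θ_2 = -150.0074° (wrapped to (-180°,180°])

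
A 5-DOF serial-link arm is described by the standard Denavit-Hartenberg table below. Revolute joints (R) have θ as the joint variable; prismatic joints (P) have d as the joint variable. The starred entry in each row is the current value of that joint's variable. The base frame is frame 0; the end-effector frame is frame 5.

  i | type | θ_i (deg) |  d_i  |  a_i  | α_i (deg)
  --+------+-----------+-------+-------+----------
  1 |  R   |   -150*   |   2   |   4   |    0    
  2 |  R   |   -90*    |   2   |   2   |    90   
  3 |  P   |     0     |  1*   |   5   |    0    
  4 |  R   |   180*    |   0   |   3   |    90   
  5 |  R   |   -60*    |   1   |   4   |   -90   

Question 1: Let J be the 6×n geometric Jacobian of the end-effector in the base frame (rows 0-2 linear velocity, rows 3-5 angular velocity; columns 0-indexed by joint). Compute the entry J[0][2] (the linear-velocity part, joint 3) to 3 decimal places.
prismatic axis z_2 = (0.8660,0.5000,0.0000)
J_v[:, 2] = z_2; J_ω[:, 2] = (0,0,0)
entry J[0][2] = 0.8660

0.866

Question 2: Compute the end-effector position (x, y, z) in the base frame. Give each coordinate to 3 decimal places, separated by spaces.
-6.598 -1.500 5.000

after link 1: o_1 = (-3.4641, -2.0000, 2.0000)
after link 2: o_2 = (-4.4641, -0.2679, 4.0000)
after link 3: o_3 = (-6.0981, 4.5622, 4.0000)
after link 4: o_4 = (-4.5981, 1.9641, 4.0000)
after link 5: o_5 = (-6.5981, -1.5000, 5.0000)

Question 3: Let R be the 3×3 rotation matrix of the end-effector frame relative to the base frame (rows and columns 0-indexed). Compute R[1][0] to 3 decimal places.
-0.866

End-effector x-axis (col 0 of R) = (-0.5000,-0.8660,0.0000)
R[1][0] = -0.8660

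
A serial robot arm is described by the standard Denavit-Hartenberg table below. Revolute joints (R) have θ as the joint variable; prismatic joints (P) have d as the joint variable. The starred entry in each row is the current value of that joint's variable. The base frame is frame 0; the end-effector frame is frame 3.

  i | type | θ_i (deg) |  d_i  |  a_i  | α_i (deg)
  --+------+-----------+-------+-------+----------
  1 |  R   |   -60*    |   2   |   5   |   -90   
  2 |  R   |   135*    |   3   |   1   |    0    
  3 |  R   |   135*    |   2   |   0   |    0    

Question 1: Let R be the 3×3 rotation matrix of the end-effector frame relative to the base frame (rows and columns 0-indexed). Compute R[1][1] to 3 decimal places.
-0.866

End-effector y-axis (col 1 of R) = (0.5000,-0.8660,0.0000)
R[1][1] = -0.8660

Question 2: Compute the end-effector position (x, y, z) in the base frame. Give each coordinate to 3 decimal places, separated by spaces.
6.477 -1.218 1.293

after link 1: o_1 = (2.5000, -4.3301, 2.0000)
after link 2: o_2 = (4.7445, -2.2178, 1.2929)
after link 3: o_3 = (6.4766, -1.2178, 1.2929)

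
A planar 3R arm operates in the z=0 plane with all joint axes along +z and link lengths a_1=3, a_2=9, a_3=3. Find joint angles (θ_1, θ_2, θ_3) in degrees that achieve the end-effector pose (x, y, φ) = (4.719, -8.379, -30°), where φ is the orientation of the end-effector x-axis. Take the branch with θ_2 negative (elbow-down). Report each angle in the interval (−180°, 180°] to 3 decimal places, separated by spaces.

wrist centre = target − a_3·(cos φ, sin φ) = (2.1209, -6.8790)
cos θ_2 = (51.8190−3²−9²)/(2·3·9) = -0.7071; θ_2 = -134.9959° (elbow-down)
β = atan2(-6.8790,2.1209) = -72.8645°; ψ = atan2(-6.3644,-3.3635) = -117.8558°
θ_1 = β − ψ = 44.9913°
θ_3 = φ − θ_1 − θ_2 = 60.0046° (wrapped to (-180°,180°])

44.991 -134.996 60.005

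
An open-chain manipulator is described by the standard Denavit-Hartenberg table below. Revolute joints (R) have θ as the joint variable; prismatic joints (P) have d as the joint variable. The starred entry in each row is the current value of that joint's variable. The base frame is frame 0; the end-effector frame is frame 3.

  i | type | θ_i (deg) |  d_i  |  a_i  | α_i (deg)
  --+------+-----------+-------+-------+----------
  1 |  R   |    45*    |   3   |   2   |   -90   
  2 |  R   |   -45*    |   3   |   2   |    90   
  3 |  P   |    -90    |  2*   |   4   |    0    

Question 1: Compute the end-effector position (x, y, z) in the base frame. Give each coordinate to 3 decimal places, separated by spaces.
after link 1: o_1 = (1.4142, 1.4142, 3.0000)
after link 2: o_2 = (0.2929, 4.5355, 4.4142)
after link 3: o_3 = (2.1213, 0.7071, 5.8284)

2.121 0.707 5.828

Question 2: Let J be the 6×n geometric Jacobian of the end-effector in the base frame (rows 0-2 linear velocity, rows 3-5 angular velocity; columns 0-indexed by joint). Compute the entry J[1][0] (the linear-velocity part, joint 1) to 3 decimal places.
axis z_0 = ẑ; lever o_n−o_0 = (2.1213,0.7071,5.8284)
cross product → J_v[:, 0] = (-0.7071,2.1213,0.0000)
J_ω[:, 0] = z_0
entry J[1][0] = 2.1213

2.121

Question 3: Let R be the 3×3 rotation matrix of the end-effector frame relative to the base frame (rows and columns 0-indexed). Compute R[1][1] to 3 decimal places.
0.500

End-effector y-axis (col 1 of R) = (0.5000,0.5000,0.7071)
R[1][1] = 0.5000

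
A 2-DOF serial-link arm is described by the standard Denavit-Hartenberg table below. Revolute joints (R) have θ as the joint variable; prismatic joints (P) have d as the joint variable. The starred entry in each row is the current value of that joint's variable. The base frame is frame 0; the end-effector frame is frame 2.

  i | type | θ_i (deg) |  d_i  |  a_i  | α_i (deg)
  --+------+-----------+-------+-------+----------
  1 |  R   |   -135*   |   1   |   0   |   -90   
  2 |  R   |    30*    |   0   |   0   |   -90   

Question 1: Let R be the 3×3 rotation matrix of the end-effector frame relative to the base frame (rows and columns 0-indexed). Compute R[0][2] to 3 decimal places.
0.354

End-effector z-axis (col 2 of R) = (0.3536,0.3536,-0.8660)
R[0][2] = 0.3536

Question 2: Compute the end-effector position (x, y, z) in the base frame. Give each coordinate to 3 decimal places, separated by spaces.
0.000 0.000 1.000

after link 1: o_1 = (0.0000, 0.0000, 1.0000)
after link 2: o_2 = (0.0000, 0.0000, 1.0000)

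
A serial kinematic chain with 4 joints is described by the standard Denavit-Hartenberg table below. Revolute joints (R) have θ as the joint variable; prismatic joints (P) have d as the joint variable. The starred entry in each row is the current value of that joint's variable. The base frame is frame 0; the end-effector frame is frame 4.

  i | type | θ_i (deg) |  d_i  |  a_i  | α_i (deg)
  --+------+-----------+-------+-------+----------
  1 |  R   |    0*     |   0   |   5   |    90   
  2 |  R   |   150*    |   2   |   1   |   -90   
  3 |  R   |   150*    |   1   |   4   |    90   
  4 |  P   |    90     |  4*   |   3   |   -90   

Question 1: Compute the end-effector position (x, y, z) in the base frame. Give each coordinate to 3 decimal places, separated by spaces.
after link 1: o_1 = (5.0000, 0.0000, 0.0000)
after link 2: o_2 = (4.1340, -2.0000, 0.5000)
after link 3: o_3 = (6.6340, -0.0000, -2.0981)
after link 4: o_4 = (3.4019, 3.4641, -3.6962)

3.402 3.464 -3.696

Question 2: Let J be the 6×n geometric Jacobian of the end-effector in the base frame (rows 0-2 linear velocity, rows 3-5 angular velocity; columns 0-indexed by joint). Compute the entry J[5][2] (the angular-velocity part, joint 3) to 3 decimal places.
-0.866

axis z_2 = (-0.5000,-0.0000,-0.8660); lever o_n−o_2 = (-0.7321,5.4641,-4.1962)
cross product → J_v[:, 2] = (4.7321,-1.4641,-2.7321)
J_ω[:, 2] = z_2
entry J[5][2] = -0.8660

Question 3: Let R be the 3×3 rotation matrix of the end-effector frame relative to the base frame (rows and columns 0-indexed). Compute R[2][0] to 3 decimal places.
End-effector x-axis (col 0 of R) = (-0.5000,-0.0000,-0.8660)
R[2][0] = -0.8660

-0.866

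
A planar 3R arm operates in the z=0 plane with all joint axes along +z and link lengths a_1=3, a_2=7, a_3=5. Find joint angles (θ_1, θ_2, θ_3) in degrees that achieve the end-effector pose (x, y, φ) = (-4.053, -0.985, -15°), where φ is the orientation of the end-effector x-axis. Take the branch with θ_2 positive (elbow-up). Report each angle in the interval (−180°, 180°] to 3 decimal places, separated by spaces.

134.999 60.005 149.996

wrist centre = target − a_3·(cos φ, sin φ) = (-8.8826, 0.3091)
cos θ_2 = (78.9966−3²−7²)/(2·3·7) = 0.4999; θ_2 = 60.0053° (elbow-up)
β = atan2(0.3091,-8.8826) = 178.0070°; ψ = atan2(6.0625,6.4994) = 43.0079°
θ_1 = β − ψ = 134.9991°
θ_3 = φ − θ_1 − θ_2 = 149.9956° (wrapped to (-180°,180°])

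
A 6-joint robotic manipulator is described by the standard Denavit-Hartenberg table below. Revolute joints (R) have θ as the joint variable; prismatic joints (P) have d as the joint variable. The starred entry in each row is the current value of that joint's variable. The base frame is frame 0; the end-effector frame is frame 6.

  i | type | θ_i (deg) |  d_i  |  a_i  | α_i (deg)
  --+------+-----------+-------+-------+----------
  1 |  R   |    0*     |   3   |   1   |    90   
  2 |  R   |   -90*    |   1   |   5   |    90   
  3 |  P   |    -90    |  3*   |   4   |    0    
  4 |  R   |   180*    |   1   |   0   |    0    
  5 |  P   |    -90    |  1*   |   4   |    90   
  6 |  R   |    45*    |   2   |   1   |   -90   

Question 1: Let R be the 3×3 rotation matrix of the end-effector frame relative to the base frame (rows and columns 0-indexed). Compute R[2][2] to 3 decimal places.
End-effector z-axis (col 2 of R) = (-0.7071,0.0000,0.7071)
R[2][2] = 0.7071

0.707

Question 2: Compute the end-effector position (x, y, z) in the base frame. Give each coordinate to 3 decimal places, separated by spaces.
-4.707 5.000 -6.707

after link 1: o_1 = (1.0000, 0.0000, 3.0000)
after link 2: o_2 = (1.0000, -1.0000, -2.0000)
after link 3: o_3 = (-2.0000, 3.0000, -2.0000)
after link 4: o_4 = (-3.0000, 3.0000, -2.0000)
after link 5: o_5 = (-4.0000, 3.0000, -6.0000)
after link 6: o_6 = (-4.7071, 5.0000, -6.7071)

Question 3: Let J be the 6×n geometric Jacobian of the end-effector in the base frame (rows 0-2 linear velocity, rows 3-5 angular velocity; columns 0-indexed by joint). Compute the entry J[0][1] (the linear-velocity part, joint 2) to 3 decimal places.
9.707

axis z_1 = (0.0000,-1.0000,0.0000); lever o_n−o_1 = (-5.7071,5.0000,-9.7071)
cross product → J_v[:, 1] = (9.7071,-0.0000,-5.7071)
J_ω[:, 1] = z_1
entry J[0][1] = 9.7071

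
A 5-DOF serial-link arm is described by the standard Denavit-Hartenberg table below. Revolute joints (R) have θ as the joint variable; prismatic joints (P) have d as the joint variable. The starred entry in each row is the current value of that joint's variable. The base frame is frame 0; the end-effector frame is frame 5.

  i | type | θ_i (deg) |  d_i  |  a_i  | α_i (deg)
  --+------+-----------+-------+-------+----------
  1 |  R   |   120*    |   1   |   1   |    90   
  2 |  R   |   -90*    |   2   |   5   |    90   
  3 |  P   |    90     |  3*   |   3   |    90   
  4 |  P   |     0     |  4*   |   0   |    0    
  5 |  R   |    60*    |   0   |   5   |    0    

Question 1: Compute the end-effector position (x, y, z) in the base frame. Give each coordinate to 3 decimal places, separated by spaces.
after link 1: o_1 = (-0.5000, 0.8660, 1.0000)
after link 2: o_2 = (1.2321, 1.8660, -4.0000)
after link 3: o_3 = (5.3301, 0.7679, -4.0000)
after link 4: o_4 = (5.3301, 0.7679, -8.0000)
after link 5: o_5 = (9.6603, -1.7321, -8.0000)

9.660 -1.732 -8.000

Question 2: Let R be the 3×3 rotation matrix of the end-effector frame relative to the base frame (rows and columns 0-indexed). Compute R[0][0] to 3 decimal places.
End-effector x-axis (col 0 of R) = (0.8660,-0.5000,0.0000)
R[0][0] = 0.8660

0.866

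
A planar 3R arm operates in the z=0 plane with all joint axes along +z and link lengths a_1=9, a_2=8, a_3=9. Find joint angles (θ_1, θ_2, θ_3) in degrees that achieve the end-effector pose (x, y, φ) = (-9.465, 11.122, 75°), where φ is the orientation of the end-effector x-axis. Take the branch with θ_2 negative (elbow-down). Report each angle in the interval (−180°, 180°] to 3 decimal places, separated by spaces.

wrist centre = target − a_3·(cos φ, sin φ) = (-11.7944, 2.4287)
cos θ_2 = (145.0056−9²−8²)/(2·9·8) = 0.0000; θ_2 = -89.9978° (elbow-down)
β = atan2(2.4287,-11.7944) = 168.3644°; ψ = atan2(-8.0000,9.0003) = -41.6326°
θ_1 = β − ψ = 209.9970°
θ_3 = φ − θ_1 − θ_2 = -44.9992° (wrapped to (-180°,180°])

-150.003 -89.998 -44.999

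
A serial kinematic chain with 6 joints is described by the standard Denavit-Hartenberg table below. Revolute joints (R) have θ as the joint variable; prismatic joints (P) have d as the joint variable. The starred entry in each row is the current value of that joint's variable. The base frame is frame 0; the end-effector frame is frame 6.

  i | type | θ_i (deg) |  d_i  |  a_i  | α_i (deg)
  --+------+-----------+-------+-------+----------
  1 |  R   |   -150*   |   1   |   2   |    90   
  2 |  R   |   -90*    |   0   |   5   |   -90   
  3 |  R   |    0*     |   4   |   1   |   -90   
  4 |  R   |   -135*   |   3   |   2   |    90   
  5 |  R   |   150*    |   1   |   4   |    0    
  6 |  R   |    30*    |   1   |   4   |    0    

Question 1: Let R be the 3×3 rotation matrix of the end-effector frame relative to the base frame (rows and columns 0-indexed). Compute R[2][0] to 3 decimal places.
-0.707

End-effector x-axis (col 0 of R) = (0.6124,0.3536,-0.7071)
R[2][0] = -0.7071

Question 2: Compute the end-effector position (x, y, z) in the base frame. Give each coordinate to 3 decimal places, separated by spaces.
after link 1: o_1 = (-1.7321, -1.0000, 1.0000)
after link 2: o_2 = (-1.7321, -1.0000, -4.0000)
after link 3: o_3 = (-5.1962, -3.0000, -5.0000)
after link 4: o_4 = (-4.9209, -6.3052, -3.5858)
after link 5: o_5 = (-1.1872, -6.4589, -5.3282)
after link 6: o_6 = (1.8747, -4.6912, -7.4495)

1.875 -4.691 -7.449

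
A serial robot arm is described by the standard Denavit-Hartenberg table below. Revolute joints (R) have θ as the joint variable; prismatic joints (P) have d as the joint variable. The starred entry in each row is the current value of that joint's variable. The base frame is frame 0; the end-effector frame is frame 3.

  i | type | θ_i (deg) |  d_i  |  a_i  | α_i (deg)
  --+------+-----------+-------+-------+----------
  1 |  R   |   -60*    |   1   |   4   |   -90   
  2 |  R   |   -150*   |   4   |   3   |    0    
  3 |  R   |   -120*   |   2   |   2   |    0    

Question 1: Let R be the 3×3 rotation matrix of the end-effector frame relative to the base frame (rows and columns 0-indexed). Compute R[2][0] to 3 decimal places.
-1.000

End-effector x-axis (col 0 of R) = (0.0000,0.0000,-1.0000)
R[2][0] = -1.0000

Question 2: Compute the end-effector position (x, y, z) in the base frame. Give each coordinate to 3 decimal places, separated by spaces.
after link 1: o_1 = (2.0000, -3.4641, 1.0000)
after link 2: o_2 = (4.1651, 0.7859, 2.5000)
after link 3: o_3 = (5.8971, 1.7859, 0.5000)

5.897 1.786 0.500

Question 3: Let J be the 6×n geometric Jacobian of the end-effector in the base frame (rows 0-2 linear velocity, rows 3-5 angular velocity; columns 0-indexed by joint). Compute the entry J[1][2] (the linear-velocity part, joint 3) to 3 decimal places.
axis z_2 = (0.8660,0.5000,0.0000); lever o_n−o_2 = (1.7321,1.0000,-2.0000)
cross product → J_v[:, 2] = (-1.0000,1.7321,-0.0000)
J_ω[:, 2] = z_2
entry J[1][2] = 1.7321

1.732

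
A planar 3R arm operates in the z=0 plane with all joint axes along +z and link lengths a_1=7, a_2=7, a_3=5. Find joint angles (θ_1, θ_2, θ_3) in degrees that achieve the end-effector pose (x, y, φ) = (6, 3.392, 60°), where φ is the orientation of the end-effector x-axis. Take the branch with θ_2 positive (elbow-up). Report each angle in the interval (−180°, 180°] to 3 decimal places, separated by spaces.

-90.004 149.999 0.005

wrist centre = target − a_3·(cos φ, sin φ) = (3.5000, -0.9381)
cos θ_2 = (13.1301−7²−7²)/(2·7·7) = -0.8660; θ_2 = 149.9993° (elbow-up)
β = atan2(-0.9381,3.5000) = -15.0047°; ψ = atan2(3.5001,0.9379) = 74.9997°
θ_1 = β − ψ = -90.0043°
θ_3 = φ − θ_1 − θ_2 = 0.0050° (wrapped to (-180°,180°])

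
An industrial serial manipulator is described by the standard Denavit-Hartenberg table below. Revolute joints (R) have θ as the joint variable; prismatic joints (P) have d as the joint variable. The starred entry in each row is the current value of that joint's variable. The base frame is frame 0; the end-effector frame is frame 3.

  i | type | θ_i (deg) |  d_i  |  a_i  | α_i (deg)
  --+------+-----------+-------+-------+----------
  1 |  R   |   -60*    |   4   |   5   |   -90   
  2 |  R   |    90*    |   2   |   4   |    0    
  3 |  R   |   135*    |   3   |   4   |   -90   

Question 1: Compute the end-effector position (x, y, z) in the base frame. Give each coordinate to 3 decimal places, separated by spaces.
after link 1: o_1 = (2.5000, -4.3301, 4.0000)
after link 2: o_2 = (4.2321, -3.3301, 0.0000)
after link 3: o_3 = (5.4159, 0.6194, 2.8284)

5.416 0.619 2.828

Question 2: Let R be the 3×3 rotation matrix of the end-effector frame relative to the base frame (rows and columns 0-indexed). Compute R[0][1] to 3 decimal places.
-0.866

End-effector y-axis (col 1 of R) = (-0.8660,-0.5000,-0.0000)
R[0][1] = -0.8660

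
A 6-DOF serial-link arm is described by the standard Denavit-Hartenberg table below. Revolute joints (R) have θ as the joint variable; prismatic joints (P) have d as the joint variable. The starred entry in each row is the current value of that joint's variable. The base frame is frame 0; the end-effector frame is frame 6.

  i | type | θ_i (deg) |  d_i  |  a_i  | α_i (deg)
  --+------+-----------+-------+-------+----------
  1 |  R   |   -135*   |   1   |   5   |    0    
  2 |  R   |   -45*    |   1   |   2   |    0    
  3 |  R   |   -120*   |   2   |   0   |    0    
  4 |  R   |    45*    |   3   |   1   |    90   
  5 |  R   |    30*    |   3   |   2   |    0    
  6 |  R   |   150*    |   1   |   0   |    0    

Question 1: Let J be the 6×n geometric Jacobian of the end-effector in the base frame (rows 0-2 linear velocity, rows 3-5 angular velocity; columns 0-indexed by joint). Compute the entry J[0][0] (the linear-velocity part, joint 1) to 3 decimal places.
-0.139

axis z_0 = ẑ; lever o_n−o_0 = (-2.3789,0.1387,8.0000)
cross product → J_v[:, 0] = (-0.1387,-2.3789,0.0000)
J_ω[:, 0] = z_0
entry J[0][0] = -0.1387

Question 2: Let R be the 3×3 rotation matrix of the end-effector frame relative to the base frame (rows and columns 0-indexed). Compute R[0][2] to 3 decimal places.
End-effector z-axis (col 2 of R) = (0.9659,0.2588,0.0000)
R[0][2] = 0.9659

0.966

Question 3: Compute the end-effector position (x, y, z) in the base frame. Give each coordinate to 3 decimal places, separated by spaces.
after link 1: o_1 = (-3.5355, -3.5355, 1.0000)
after link 2: o_2 = (-5.5355, -3.5355, 2.0000)
after link 3: o_3 = (-5.5355, -3.5355, 4.0000)
after link 4: o_4 = (-5.7944, -2.5696, 7.0000)
after link 5: o_5 = (-3.3449, -0.1201, 8.0000)
after link 6: o_6 = (-2.3789, 0.1387, 8.0000)

-2.379 0.139 8.000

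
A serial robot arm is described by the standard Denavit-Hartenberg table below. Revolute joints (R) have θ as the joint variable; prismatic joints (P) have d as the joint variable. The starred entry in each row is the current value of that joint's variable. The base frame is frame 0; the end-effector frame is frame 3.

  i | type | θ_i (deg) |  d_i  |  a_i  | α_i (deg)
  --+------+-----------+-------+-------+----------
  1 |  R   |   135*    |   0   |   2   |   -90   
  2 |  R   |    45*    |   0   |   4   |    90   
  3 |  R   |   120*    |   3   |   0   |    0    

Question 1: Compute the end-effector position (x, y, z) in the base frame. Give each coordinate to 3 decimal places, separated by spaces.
after link 1: o_1 = (-1.4142, 1.4142, 0.0000)
after link 2: o_2 = (-3.4142, 3.4142, -2.8284)
after link 3: o_3 = (-4.9142, 4.9142, -0.7071)

-4.914 4.914 -0.707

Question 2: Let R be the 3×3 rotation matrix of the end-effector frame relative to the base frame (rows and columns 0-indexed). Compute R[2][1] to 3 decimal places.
End-effector y-axis (col 1 of R) = (0.7866,-0.0795,0.6124)
R[2][1] = 0.6124

0.612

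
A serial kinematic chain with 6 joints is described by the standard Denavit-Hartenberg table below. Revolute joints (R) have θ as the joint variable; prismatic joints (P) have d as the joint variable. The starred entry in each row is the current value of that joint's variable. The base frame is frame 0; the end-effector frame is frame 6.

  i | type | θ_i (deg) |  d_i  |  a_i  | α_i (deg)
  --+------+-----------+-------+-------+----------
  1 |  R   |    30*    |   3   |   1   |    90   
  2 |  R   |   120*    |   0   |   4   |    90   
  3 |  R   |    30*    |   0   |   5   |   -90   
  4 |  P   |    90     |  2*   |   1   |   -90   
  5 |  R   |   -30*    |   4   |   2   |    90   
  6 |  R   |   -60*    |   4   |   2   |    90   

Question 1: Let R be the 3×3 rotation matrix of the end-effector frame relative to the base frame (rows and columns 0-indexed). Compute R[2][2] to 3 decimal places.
End-effector z-axis (col 2 of R) = (0.2188,0.2706,0.9375)
R[2][2] = 0.9375

0.937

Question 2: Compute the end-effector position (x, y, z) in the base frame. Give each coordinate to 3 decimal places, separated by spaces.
after link 1: o_1 = (0.8660, 0.5000, 3.0000)
after link 2: o_2 = (-0.8660, -0.5000, 6.4641)
after link 3: o_3 = (-1.4910, -3.7476, 10.2141)
after link 4: o_4 = (-0.9420, -5.4306, 8.8481)
after link 5: o_5 = (-1.0915, -4.2075, 4.5490)
after link 6: o_6 = (2.1172, -7.3191, 4.6986)

2.117 -7.319 4.699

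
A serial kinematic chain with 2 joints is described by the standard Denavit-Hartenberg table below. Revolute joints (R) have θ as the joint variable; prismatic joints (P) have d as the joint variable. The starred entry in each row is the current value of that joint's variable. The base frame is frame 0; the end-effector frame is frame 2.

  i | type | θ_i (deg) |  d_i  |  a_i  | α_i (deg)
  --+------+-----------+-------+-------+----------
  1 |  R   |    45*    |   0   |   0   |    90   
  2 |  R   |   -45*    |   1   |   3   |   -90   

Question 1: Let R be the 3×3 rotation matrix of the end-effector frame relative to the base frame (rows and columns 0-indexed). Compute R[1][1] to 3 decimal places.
0.707

End-effector y-axis (col 1 of R) = (-0.7071,0.7071,-0.0000)
R[1][1] = 0.7071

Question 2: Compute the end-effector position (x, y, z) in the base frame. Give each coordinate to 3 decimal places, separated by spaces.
after link 1: o_1 = (0.0000, 0.0000, 0.0000)
after link 2: o_2 = (2.2071, 0.7929, -2.1213)

2.207 0.793 -2.121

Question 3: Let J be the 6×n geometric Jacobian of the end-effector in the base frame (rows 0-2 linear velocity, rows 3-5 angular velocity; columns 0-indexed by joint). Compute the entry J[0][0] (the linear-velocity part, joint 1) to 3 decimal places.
-0.793

axis z_0 = ẑ; lever o_n−o_0 = (2.2071,0.7929,-2.1213)
cross product → J_v[:, 0] = (-0.7929,2.2071,0.0000)
J_ω[:, 0] = z_0
entry J[0][0] = -0.7929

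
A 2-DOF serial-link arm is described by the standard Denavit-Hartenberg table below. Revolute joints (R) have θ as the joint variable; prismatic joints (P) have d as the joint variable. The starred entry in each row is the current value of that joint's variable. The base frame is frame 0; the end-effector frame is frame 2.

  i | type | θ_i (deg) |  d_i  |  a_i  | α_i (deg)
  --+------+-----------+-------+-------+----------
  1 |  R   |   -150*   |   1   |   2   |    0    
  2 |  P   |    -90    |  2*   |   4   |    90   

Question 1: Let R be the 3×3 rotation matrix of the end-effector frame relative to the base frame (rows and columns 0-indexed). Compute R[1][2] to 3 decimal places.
0.500

End-effector z-axis (col 2 of R) = (0.8660,0.5000,0.0000)
R[1][2] = 0.5000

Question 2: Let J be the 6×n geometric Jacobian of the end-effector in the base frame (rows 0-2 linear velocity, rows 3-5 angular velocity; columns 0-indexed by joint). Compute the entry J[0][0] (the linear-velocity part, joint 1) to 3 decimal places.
-2.464

axis z_0 = ẑ; lever o_n−o_0 = (-3.7321,2.4641,3.0000)
cross product → J_v[:, 0] = (-2.4641,-3.7321,0.0000)
J_ω[:, 0] = z_0
entry J[0][0] = -2.4641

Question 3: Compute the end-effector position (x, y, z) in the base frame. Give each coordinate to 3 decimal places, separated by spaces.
-3.732 2.464 3.000

after link 1: o_1 = (-1.7321, -1.0000, 1.0000)
after link 2: o_2 = (-3.7321, 2.4641, 3.0000)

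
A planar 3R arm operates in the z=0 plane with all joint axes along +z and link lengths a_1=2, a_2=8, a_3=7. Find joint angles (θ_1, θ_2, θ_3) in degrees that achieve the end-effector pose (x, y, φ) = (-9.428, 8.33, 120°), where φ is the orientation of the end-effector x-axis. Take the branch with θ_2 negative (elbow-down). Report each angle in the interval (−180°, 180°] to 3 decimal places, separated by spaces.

-59.986 -150.011 -30.003

wrist centre = target − a_3·(cos φ, sin φ) = (-5.9280, 2.2678)
cos θ_2 = (40.2842−2²−8²)/(2·2·8) = -0.8661; θ_2 = -150.0107° (elbow-down)
β = atan2(2.2678,-5.9280) = 159.0651°; ψ = atan2(-3.9987,-4.9289) = -140.9486°
θ_1 = β − ψ = 300.0137°
θ_3 = φ − θ_1 − θ_2 = -30.0030° (wrapped to (-180°,180°])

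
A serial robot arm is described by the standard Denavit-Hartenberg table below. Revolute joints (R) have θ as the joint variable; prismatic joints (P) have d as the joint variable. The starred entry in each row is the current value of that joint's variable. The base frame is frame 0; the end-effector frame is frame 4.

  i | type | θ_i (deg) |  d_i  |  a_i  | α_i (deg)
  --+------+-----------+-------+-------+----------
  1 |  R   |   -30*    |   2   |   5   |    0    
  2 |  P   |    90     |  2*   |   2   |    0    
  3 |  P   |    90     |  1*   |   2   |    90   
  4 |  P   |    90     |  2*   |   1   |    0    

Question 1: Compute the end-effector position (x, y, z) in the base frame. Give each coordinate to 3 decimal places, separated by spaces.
4.598 1.964 6.000

after link 1: o_1 = (4.3301, -2.5000, 2.0000)
after link 2: o_2 = (5.3301, -0.7679, 4.0000)
after link 3: o_3 = (3.5981, 0.2321, 5.0000)
after link 4: o_4 = (4.5981, 1.9641, 6.0000)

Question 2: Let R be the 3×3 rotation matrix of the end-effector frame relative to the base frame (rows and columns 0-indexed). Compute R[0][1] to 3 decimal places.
0.866

End-effector y-axis (col 1 of R) = (0.8660,-0.5000,0.0000)
R[0][1] = 0.8660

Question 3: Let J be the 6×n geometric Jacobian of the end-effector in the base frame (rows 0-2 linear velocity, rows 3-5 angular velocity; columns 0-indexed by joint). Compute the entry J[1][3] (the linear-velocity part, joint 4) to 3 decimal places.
prismatic axis z_3 = (0.5000,0.8660,0.0000)
J_v[:, 3] = z_3; J_ω[:, 3] = (0,0,0)
entry J[1][3] = 0.8660

0.866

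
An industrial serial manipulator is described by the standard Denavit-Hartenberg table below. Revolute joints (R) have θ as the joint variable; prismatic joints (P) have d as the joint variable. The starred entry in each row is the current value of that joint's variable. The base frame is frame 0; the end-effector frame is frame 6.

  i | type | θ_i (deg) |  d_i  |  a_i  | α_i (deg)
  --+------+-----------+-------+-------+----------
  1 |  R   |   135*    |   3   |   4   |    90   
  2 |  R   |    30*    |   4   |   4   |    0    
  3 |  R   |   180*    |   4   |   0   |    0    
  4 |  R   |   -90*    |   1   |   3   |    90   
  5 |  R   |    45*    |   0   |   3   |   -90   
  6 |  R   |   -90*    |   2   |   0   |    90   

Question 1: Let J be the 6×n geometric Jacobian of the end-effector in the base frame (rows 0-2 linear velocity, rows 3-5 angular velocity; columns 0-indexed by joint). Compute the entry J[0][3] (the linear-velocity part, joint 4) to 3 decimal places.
axis z_3 = (0.7071,0.7071,0.0000); lever o_n−o_3 = (4.5178,1.8964,3.2104)
cross product → J_v[:, 3] = (2.2701,-2.2701,-1.8536)
J_ω[:, 3] = z_3
entry J[0][3] = 2.2701

2.270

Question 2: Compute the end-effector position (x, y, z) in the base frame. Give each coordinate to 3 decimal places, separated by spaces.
after link 1: o_1 = (-2.8284, 2.8284, 3.0000)
after link 2: o_2 = (-2.4495, 8.1063, 5.0000)
after link 3: o_3 = (0.3789, 10.9348, 5.0000)
after link 4: o_4 = (2.1467, 10.5812, 7.5981)
after link 5: o_5 = (4.3967, 11.3312, 9.4352)
after link 6: o_6 = (4.8967, 12.8312, 8.2104)

4.897 12.831 8.210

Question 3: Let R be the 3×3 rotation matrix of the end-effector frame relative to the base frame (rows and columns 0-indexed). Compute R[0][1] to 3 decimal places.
End-effector y-axis (col 1 of R) = (0.2500,0.7500,-0.6124)
R[0][1] = 0.2500

0.250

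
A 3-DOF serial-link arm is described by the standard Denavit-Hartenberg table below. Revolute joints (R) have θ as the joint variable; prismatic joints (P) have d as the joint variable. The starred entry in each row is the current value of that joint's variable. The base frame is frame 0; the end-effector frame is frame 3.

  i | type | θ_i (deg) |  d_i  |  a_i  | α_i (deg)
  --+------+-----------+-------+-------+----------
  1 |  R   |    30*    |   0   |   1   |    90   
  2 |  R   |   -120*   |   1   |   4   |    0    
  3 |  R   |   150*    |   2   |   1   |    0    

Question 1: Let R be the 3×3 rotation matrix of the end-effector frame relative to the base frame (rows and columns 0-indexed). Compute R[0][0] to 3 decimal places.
End-effector x-axis (col 0 of R) = (0.7500,0.4330,0.5000)
R[0][0] = 0.7500

0.750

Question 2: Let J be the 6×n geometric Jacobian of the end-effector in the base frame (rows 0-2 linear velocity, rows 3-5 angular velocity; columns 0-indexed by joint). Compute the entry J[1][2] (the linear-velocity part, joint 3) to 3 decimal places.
-0.250

axis z_2 = (0.5000,-0.8660,0.0000); lever o_n−o_2 = (1.7500,-1.2990,0.5000)
cross product → J_v[:, 2] = (-0.4330,-0.2500,0.8660)
J_ω[:, 2] = z_2
entry J[1][2] = -0.2500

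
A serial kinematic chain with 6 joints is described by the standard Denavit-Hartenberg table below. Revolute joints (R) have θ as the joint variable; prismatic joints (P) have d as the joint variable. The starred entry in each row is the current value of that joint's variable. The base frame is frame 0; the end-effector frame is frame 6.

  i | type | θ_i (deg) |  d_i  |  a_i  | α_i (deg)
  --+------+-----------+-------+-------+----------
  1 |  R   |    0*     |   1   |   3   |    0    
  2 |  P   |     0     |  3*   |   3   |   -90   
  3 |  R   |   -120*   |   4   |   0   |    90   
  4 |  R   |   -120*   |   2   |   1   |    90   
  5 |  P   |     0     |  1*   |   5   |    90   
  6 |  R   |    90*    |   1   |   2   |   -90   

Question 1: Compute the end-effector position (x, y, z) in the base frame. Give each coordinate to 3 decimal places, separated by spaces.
after link 1: o_1 = (3.0000, 0.0000, 1.0000)
after link 2: o_2 = (6.0000, 0.0000, 4.0000)
after link 3: o_3 = (6.0000, 4.0000, 4.0000)
after link 4: o_4 = (4.5179, 3.1340, 2.5670)
after link 5: o_5 = (6.2010, -0.6962, -0.3481)
after link 6: o_6 = (7.9330, 0.3038, -1.3481)

7.933 0.304 -1.348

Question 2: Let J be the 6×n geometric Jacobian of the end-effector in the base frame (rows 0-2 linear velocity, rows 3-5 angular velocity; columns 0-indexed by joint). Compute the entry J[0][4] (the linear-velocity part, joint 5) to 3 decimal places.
0.433

prismatic axis z_4 = (0.4330,0.5000,-0.7500)
J_v[:, 4] = z_4; J_ω[:, 4] = (0,0,0)
entry J[0][4] = 0.4330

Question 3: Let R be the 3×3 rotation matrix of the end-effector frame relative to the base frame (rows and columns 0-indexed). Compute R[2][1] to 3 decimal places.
End-effector y-axis (col 1 of R) = (-0.8660,0.0000,-0.5000)
R[2][1] = -0.5000

-0.500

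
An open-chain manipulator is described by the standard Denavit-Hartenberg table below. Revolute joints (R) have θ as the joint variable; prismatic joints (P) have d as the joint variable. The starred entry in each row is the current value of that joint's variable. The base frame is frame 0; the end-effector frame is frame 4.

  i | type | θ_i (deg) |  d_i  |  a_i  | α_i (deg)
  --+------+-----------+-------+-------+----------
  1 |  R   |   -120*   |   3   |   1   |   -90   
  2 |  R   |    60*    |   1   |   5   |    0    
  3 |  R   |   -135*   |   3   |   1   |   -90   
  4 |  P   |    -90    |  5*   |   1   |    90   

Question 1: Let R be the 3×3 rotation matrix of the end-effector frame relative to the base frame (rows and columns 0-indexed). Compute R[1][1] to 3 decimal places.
-0.837

End-effector y-axis (col 1 of R) = (-0.4830,-0.8365,-0.2588)
R[1][1] = -0.8365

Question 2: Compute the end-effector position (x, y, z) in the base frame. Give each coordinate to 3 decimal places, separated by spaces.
after link 1: o_1 = (-0.5000, -0.8660, 3.0000)
after link 2: o_2 = (-0.8840, -3.5311, -1.3301)
after link 3: o_3 = (1.5847, -5.2552, -0.3642)
after link 4: o_4 = (0.0359, -9.9378, -1.6583)

0.036 -9.938 -1.658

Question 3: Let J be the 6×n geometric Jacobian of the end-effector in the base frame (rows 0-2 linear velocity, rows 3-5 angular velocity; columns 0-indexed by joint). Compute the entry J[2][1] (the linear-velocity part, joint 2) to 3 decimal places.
axis z_1 = (0.8660,-0.5000,0.0000); lever o_n−o_1 = (0.5359,-9.0718,-4.6583)
cross product → J_v[:, 1] = (2.3291,4.0342,-7.5884)
J_ω[:, 1] = z_1
entry J[2][1] = -7.5884

-7.588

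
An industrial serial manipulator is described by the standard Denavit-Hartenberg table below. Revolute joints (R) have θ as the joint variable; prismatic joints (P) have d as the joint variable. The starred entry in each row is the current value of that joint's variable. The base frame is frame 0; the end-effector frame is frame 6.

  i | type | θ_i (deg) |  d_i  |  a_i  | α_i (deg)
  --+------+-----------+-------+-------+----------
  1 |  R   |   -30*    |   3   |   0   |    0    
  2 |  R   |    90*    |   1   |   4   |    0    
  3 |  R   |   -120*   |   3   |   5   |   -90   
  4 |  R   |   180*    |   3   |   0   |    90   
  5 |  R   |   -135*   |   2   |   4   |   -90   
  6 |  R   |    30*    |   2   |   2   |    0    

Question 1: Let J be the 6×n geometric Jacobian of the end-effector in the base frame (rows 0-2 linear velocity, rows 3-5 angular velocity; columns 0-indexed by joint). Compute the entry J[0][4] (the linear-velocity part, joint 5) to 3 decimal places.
-5.019

axis z_4 = (0.0000,-0.0000,-1.0000); lever o_n−o_4 = (-3.4154,-5.0191,-1.0000)
cross product → J_v[:, 4] = (-5.0191,3.4154,-0.0000)
J_ω[:, 4] = z_4
entry J[0][4] = -5.0191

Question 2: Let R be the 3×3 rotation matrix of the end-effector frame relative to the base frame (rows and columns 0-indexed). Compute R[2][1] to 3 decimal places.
End-effector y-axis (col 1 of R) = (0.1294,0.4830,0.8660)
R[2][1] = 0.8660

0.866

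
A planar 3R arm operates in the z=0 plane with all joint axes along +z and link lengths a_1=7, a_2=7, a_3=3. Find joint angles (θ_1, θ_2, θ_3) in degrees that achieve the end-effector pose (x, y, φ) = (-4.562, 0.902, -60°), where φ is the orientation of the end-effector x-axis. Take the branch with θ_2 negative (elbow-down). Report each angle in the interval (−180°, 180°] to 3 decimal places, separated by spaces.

-150.001 -120.001 -149.998

wrist centre = target − a_3·(cos φ, sin φ) = (-6.0620, 3.5001)
cos θ_2 = (48.9984−7²−7²)/(2·7·7) = -0.5000; θ_2 = -120.0011° (elbow-down)
β = atan2(3.5001,-6.0620) = 149.9987°; ψ = atan2(-6.0621,3.4999) = -60.0005°
θ_1 = β − ψ = 209.9993°
θ_3 = φ − θ_1 − θ_2 = -149.9982° (wrapped to (-180°,180°])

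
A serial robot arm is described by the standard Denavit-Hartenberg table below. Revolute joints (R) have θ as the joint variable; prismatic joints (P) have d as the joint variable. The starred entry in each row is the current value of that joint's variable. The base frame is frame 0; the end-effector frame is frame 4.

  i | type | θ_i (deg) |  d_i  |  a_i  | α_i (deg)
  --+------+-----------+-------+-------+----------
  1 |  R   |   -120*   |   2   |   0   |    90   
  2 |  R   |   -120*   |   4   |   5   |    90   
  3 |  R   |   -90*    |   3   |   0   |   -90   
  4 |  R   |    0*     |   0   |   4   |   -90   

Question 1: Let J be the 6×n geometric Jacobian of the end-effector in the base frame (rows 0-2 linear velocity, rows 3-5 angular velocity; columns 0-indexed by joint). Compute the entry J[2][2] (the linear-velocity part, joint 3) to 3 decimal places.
-3.464

axis z_2 = (0.4330,0.7500,0.5000); lever o_n−o_2 = (4.7631,0.2500,1.5000)
cross product → J_v[:, 2] = (1.0000,1.7321,-3.4641)
J_ω[:, 2] = z_2
entry J[2][2] = -3.4641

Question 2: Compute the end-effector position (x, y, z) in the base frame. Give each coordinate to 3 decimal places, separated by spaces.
2.549 4.415 -0.830

after link 1: o_1 = (0.0000, 0.0000, 2.0000)
after link 2: o_2 = (-2.2141, 4.1651, -2.3301)
after link 3: o_3 = (-0.9151, 6.4151, -0.8301)
after link 4: o_4 = (2.5490, 4.4151, -0.8301)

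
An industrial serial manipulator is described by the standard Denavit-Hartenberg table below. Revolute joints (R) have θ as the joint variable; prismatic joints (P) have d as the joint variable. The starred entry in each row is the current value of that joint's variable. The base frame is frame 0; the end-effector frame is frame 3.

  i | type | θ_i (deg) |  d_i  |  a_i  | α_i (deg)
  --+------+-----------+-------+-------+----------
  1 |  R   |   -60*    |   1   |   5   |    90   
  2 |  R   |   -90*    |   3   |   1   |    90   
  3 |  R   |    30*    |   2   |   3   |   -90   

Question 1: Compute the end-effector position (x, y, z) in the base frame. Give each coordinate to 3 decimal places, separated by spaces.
after link 1: o_1 = (2.5000, -4.3301, 1.0000)
after link 2: o_2 = (-0.0981, -5.8301, 0.0000)
after link 3: o_3 = (-2.3971, -4.8481, -2.5981)

-2.397 -4.848 -2.598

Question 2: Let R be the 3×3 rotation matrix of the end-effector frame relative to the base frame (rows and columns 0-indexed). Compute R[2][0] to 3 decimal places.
End-effector x-axis (col 0 of R) = (-0.4330,-0.2500,-0.8660)
R[2][0] = -0.8660

-0.866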